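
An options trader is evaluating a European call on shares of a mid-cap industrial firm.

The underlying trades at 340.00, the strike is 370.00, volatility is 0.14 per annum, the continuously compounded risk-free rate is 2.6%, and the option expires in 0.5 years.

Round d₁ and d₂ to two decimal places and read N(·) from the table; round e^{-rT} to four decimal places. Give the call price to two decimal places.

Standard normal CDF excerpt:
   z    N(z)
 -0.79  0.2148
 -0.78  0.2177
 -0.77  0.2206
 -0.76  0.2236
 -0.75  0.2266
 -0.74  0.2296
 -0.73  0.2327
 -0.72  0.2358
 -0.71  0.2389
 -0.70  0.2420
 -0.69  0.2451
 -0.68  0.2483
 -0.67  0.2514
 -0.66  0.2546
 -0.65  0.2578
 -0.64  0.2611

T = 0.5;  σ√T = 0.0990
d₁ = [ln(340/370) + (0.026 + ½·0.14²)·0.5] / (σ√T) = (-0.0846 + 0.0179) / 0.0990 = -0.6733 ⇒ -0.67
d₂ = -0.6733 − 0.0990 = -0.7723 ⇒ -0.77
e^(−rT) = e^(−0.026·0.5) = 0.9871
N(d₁) = N(-0.67) = 0.2514;  N(d₂) = N(-0.77) = 0.2206
C = 340·0.2514 − 370·0.9871·0.2206 = 85.4760 − 80.5691 = 4.9069

4.91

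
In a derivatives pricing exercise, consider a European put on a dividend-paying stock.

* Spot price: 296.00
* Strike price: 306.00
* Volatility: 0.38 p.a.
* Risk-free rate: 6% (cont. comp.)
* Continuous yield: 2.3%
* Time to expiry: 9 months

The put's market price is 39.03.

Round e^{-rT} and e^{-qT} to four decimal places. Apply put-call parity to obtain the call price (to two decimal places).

37.43

exp(−qT) = exp(−0.023·0.75) = 0.9829;  exp(−rT) = exp(−0.06·0.75) = 0.9560
Put-call parity: C − P = S·e^(−qT) − K·e^(−rT) = 296·0.9829 − 306·0.9560 = 290.9384 − 292.5360 = -1.5976
C = P + (C − P) = 39.03 + (-1.5976) = 37.4324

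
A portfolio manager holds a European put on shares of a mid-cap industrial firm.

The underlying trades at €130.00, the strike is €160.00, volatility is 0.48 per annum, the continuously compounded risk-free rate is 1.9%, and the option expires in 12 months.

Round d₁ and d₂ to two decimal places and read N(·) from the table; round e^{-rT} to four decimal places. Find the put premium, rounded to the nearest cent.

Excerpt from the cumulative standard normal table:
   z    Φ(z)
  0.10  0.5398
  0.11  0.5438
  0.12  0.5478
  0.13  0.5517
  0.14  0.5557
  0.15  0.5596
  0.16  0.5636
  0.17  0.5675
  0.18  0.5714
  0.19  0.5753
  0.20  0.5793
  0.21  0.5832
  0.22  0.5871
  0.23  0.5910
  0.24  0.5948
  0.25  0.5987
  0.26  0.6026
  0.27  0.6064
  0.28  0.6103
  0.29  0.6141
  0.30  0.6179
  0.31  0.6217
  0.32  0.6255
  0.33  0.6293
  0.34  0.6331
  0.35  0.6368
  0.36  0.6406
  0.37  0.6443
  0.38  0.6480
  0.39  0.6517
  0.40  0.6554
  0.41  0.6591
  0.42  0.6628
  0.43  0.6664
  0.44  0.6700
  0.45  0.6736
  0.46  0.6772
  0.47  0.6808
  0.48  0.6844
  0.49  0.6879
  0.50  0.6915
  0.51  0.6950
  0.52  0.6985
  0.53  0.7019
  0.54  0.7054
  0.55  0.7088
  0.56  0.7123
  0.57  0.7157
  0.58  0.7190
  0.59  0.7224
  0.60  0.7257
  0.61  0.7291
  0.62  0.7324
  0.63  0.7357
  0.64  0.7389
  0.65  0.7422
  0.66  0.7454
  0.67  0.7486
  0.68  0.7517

σ√T = 0.48 × 1.0000 = 0.4800
d₁ = [ln(130/160) + (0.019 + 0.48²/2)·1] / 0.4800 = [-0.2076 + 0.1342] / 0.4800 = -0.1530 ≈ -0.15
d₂ = d₁ − σ√T = -0.1530 − 0.4800 = -0.6330 ≈ -0.63
e^(−rT) = e^(−0.019·1) = 0.9812
N(−d₂) = N(0.63) = 0.7357;  N(−d₁) = N(0.15) = 0.5596
P = 160·0.9812·0.7357 − 130·0.5596 = 115.4990 − 72.7480 = 42.7510

€42.75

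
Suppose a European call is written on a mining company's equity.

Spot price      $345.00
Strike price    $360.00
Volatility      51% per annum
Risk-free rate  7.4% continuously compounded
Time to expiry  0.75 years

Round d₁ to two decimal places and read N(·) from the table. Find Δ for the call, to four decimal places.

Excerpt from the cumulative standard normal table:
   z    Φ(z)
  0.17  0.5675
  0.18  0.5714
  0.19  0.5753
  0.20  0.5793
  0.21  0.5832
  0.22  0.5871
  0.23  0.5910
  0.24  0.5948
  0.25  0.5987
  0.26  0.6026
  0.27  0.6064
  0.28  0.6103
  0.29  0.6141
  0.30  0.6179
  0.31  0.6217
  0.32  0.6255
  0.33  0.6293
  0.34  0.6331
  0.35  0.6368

0.5987

σ√T = 0.51·√0.75 = 0.4417
ln(S/K) + (r + σ²/2)T = ln(345/360) + (0.074 + 0.51²/2)·0.75 = -0.0426 + 0.1530 = 0.1105
d₁ = 0.1105 / 0.4417 = 0.2501 ⇒ 0.25
N(d₁) = N(0.25) = 0.5987
Δ_call = N(d₁) = 0.5987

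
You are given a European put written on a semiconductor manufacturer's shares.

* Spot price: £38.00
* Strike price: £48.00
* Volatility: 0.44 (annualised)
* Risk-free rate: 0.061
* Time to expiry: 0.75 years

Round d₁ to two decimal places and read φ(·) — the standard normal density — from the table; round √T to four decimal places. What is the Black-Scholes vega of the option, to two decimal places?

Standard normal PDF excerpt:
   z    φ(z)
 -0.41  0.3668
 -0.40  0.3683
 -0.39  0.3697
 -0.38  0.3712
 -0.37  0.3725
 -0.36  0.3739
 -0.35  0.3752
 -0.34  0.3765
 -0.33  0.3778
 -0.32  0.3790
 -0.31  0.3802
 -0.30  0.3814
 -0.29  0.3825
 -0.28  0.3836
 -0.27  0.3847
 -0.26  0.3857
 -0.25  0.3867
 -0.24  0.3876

σ√T = 0.44 × 0.8660 = 0.3811
d₁ = [ln(38/48) + (0.061 + ½·0.44²)·0.75] / (σ√T) = (-0.2336 + 0.1183) / 0.3811 = -0.3025 which rounds to -0.30
√T = √0.75 = 0.8660
φ(d₁) = φ(-0.30) = 0.3814
vega = S·φ(d₁)·√T = 38·0.3814·0.8660 = 12.5511

12.55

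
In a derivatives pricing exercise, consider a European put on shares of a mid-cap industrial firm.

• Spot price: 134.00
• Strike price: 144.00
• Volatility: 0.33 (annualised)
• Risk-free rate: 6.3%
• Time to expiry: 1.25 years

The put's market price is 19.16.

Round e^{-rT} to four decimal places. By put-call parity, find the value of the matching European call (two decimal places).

e^(−rT) = e^(−0.063·1.25) = 0.9243
Put-call parity: C − P = S − K·e^(−rT) = 134 − 144·0.9243 = 134 − 133.0992 = 0.9008
C = P + (C − P) = 19.16 + (0.9008) = 20.0608

20.06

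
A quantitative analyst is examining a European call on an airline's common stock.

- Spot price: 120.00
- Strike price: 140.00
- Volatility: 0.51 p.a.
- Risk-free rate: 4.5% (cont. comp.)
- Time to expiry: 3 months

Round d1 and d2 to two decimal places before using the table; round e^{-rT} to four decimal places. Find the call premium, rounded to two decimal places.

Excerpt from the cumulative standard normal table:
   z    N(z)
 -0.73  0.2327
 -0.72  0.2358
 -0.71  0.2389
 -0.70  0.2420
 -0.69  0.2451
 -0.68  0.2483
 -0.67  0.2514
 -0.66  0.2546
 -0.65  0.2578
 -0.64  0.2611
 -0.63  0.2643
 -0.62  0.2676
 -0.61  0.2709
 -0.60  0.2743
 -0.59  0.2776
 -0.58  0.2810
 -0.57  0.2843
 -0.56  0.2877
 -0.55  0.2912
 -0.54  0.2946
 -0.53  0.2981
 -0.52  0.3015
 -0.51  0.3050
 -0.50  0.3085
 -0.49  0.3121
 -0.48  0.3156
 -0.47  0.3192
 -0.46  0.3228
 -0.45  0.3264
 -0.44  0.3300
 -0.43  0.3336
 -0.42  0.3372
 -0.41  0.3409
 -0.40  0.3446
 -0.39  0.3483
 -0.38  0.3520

σ√T = 0.51 × 0.5000 = 0.2550
ln(S/K) + (r + σ²/2)T = ln(120/140) + (0.045 + 0.51²/2)·0.25 = -0.1542 + 0.0438 = -0.1104
d₁ = -0.1104 / 0.2550 = -0.4329 → -0.43
d₂ = d₁ − σ√T = -0.4329 − 0.2550 = -0.6879 → -0.69
exp(−rT) = exp(−0.045·0.25) = 0.9888
N(d₁) = N(-0.43) = 0.3336;  N(d₂) = N(-0.69) = 0.2451
C = 120·0.3336 − 140·0.9888·0.2451 = 40.0320 − 33.9297 = 6.1023

6.10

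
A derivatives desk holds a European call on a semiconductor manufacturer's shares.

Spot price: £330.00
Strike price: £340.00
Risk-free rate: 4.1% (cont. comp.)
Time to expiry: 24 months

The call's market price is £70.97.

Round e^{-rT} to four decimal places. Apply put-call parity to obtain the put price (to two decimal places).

£54.21

e^(−rT) = e^(−0.041·2) = 0.9213
Put-call parity: C − P = S − K·e^(−rT) = 330 − 340·0.9213 = 330 − 313.2420 = 16.7580
P = C − (C − P) = 70.97 − (16.7580) = 54.2120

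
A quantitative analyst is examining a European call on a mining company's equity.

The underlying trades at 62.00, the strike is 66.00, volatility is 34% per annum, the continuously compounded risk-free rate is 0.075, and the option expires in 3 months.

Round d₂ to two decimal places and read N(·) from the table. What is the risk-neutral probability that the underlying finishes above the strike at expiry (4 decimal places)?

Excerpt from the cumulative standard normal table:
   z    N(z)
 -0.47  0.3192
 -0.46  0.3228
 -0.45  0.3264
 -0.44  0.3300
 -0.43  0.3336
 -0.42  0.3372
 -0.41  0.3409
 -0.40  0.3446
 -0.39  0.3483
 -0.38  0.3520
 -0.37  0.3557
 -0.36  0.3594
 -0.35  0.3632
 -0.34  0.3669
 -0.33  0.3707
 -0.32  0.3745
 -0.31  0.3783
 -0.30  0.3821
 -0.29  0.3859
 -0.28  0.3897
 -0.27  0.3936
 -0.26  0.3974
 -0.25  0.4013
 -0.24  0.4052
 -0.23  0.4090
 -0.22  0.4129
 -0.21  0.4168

σ√T = 0.34 × 0.5000 = 0.1700
ln(S/K) + (r + σ²/2)T = ln(62/66) + (0.075 + 0.34²/2)·0.25 = -0.0625 + 0.0332 = -0.0293
d₁ = -0.0293 / 0.1700 = -0.1725 ≈ -0.17
d₂ = d₁ − σ√T = -0.1725 − 0.1700 = -0.3425 ≈ -0.34
Pr(exercise) under Q = N(d₂) = 0.3669

0.3669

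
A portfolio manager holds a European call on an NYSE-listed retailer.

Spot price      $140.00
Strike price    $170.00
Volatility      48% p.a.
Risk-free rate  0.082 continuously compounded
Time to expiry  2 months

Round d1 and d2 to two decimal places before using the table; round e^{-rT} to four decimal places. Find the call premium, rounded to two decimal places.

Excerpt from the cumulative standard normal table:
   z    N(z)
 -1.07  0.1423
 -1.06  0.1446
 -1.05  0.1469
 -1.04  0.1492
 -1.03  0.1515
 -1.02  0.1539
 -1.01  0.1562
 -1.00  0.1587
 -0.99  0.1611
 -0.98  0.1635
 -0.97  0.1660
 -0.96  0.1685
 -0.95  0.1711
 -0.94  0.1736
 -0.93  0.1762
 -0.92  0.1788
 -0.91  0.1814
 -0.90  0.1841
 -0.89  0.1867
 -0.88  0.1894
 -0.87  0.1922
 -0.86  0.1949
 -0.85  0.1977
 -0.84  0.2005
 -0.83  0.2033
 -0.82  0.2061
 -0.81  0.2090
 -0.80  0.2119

$3.05

σ√T = 0.48 × 0.4082 = 0.1960
d₁ = [ln(140/170) + (0.082 + ½·0.48²)·0.1667] / (σ√T) = (-0.1942 + 0.0329) / 0.1960 = -0.8231 which rounds to -0.82
d₂ = -0.8231 − 0.1960 = -1.0190 which rounds to -1.02
exp(−rT) = exp(−0.082·0.1667) = 0.9864
N(d₁) = N(-0.82) = 0.2061;  N(d₂) = N(-1.02) = 0.1539
C = 140·0.2061 − 170·0.9864·0.1539 = 28.8540 − 25.8072 = 3.0468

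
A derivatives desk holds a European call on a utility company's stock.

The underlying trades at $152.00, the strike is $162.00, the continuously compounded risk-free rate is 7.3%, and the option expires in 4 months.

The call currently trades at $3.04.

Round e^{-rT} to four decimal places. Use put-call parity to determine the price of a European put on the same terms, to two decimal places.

exp(−rT) = exp(−0.073·0.3333) = 0.9760
Put-call parity: C − P = S − K·e^(−rT) = 152 − 162·0.9760 = 152 − 158.1120 = -6.1120
P = C − (C − P) = 3.04 − (-6.1120) = 9.1520

$9.15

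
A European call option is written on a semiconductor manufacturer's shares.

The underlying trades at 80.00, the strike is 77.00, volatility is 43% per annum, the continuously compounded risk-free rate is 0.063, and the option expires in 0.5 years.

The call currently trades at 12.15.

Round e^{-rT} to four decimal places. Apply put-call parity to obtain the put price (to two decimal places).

6.76

exp(−rT) = exp(−0.063·0.5) = 0.9690
Put-call parity: C − P = S − K·e^(−rT) = 80 − 77·0.9690 = 80 − 74.6130 = 5.3870
P = C − (C − P) = 12.15 − (5.3870) = 6.7630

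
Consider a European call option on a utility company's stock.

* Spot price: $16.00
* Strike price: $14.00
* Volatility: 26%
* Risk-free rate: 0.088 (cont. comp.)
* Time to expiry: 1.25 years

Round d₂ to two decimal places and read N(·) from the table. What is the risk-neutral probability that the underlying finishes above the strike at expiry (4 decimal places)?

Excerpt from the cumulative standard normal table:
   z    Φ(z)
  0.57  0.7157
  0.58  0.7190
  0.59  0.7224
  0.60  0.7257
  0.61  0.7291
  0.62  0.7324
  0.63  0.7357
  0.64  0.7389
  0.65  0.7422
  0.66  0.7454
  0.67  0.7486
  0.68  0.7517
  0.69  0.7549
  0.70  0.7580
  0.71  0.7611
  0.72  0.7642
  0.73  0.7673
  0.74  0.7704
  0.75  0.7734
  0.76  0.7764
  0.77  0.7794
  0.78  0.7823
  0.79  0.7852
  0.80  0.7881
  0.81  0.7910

T = 1.25;  σ√T = 0.2907
d₁ = [ln(16/14) + (0.088 + ½·0.26²)·1.25] / (σ√T) = (0.1335 + 0.1522) / 0.2907 = 0.9831 → 0.98
d₂ = 0.9831 − 0.2907 = 0.6924 → 0.69
Risk-neutral Pr[S_T > K] = N(d₂) = N(0.69) = 0.7549

0.7549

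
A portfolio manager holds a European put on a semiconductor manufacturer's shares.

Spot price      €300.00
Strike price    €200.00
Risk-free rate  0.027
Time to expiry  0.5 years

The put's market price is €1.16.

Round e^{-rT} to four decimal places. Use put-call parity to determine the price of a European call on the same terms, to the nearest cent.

€103.84

exp(−rT) = exp(−0.027·0.5) = 0.9866
Put-call parity: C − P = S − K·e^(−rT) = 300 − 200·0.9866 = 300 − 197.3200 = 102.6800
C = P + (C − P) = 1.16 + (102.6800) = 103.8400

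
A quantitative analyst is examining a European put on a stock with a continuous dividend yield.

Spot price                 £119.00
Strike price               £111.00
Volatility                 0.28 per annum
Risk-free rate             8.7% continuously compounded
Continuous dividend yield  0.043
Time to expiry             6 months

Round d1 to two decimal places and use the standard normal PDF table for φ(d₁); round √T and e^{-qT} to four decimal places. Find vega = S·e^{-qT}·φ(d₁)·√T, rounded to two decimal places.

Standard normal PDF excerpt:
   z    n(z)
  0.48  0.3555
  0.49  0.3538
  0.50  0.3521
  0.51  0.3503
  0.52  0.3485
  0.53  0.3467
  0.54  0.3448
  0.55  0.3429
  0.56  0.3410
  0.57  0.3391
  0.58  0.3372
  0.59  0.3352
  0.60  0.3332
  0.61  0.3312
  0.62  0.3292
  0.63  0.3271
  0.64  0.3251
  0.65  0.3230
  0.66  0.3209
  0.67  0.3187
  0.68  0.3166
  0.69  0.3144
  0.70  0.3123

28.08

T = 0.5;  σ√T = 0.1980
d₁ = [ln(119/111) + (0.087 − 0.043 + ½·0.28²)·0.5] / (σ√T) = (0.0696 + 0.0416) / 0.1980 = 0.5616 which rounds to 0.56
√T = √0.5 = 0.7071
φ(d₁) = φ(0.56) = 0.3410
e^(−qT) = e^(−0.043·0.5) = 0.9787
vega = S·e^(−qT)·φ(d₁)·√T = 119·0.9787·0.3410·0.7071 = 28.0822
(Call and put vega coincide under Black-Scholes.)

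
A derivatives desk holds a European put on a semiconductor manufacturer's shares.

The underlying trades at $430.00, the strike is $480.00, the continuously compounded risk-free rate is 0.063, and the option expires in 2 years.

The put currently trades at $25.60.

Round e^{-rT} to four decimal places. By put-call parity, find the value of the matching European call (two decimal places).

$32.43

e^(−rT) = e^(−0.063·2) = 0.8816
Put-call parity: C − P = S − K·e^(−rT) = 430 − 480·0.8816 = 430 − 423.1680 = 6.8320
C = P + (C − P) = 25.60 + (6.8320) = 32.4320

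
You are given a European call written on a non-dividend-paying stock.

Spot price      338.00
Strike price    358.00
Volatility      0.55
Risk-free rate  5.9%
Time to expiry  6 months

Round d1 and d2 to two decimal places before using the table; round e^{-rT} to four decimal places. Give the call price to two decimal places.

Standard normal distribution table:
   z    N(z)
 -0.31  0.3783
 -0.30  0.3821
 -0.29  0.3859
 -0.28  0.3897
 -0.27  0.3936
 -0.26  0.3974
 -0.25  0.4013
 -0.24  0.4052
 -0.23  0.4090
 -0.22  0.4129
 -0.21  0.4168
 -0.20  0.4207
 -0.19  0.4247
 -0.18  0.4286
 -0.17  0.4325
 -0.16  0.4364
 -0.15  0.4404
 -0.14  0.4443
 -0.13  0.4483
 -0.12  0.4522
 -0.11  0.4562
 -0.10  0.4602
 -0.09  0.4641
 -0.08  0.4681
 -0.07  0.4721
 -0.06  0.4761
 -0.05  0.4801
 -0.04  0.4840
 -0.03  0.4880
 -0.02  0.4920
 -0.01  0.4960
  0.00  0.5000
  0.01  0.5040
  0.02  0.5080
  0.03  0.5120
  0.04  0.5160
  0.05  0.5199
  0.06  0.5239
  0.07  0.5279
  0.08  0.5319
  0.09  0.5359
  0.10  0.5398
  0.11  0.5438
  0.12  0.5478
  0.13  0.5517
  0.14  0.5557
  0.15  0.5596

T = 0.5;  σ√T = 0.3889
d₁ = [ln(338/358) + (0.059 + ½·0.55²)·0.5] / (σ√T) = (-0.0575 + 0.1051) / 0.3889 = 0.1225 ⇒ 0.12
d₂ = 0.1225 − 0.3889 = -0.2664 ⇒ -0.27
exp(−rT) = exp(−0.059·0.5) = 0.9709
N(d₁) = N(0.12) = 0.5478;  N(d₂) = N(-0.27) = 0.3936
C = 338·0.5478 − 358·0.9709·0.3936 = 185.1564 − 136.8084 = 48.3480

48.35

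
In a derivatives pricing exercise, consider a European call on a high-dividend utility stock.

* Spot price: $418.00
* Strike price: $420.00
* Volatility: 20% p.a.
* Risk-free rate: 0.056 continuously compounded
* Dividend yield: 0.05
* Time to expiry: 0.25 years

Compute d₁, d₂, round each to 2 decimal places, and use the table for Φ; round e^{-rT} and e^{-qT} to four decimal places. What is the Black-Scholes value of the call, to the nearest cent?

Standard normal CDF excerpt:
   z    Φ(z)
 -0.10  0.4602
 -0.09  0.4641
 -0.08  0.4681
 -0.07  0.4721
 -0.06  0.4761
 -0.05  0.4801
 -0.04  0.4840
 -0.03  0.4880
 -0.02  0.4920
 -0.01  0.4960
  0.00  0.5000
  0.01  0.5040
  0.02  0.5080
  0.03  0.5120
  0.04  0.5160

$15.84

σ√T = 0.2 × 0.5000 = 0.1000
d₁ = [ln(418/420) + (0.056 − 0.05 + ½·0.2²)·0.25] / (σ√T) = (-0.0048 + 0.0065) / 0.1000 = 0.0173 → 0.02
d₂ = 0.0173 − 0.1000 = -0.0827 → -0.08
e^(−qT) = e^(−0.05·0.25) = 0.9876;  e^(−rT) = e^(−0.056·0.25) = 0.9861
C = 418·0.9876·N(0.02) − 420·0.9861·N(-0.08) = 418·0.9876·0.5080 − 420·0.9861·0.4681 = 209.7109 − 193.8692 = 15.8417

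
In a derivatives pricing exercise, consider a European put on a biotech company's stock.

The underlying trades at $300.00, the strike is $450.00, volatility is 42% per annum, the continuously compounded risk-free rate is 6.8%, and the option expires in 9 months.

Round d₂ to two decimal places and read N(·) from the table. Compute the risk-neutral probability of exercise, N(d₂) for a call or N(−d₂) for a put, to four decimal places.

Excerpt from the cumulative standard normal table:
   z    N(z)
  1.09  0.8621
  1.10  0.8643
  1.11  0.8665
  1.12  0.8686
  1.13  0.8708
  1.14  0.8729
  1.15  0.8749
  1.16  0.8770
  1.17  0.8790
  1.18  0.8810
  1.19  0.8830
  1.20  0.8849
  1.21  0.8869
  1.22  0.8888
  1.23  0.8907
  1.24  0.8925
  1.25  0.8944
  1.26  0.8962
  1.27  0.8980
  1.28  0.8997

0.8770

σ√T = 0.42 × 0.8660 = 0.3637
ln(S/K) + (r + σ²/2)T = ln(300/450) + (0.068 + 0.42²/2)·0.75 = -0.4055 + 0.1172 = -0.2883
d₁ = -0.2883 / 0.3637 = -0.7927 ⇒ -0.79
d₂ = d₁ − σ√T = -0.7927 − 0.3637 = -1.1564 ⇒ -1.16
Risk-neutral Pr[S_T < K] = N(−d₂) = N(1.16) = 0.8770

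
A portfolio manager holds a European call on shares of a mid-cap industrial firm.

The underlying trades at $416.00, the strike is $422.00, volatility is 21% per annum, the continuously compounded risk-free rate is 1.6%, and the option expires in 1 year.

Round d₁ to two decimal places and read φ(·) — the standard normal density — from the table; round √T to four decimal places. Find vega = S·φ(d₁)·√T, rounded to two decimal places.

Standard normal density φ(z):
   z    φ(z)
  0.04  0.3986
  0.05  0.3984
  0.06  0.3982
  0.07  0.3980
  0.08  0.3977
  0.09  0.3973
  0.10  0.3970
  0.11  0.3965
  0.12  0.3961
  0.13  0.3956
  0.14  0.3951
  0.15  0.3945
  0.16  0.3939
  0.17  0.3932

σ√T = 0.21·√1 = 0.2100
d₁ = [ln(416/422) + (0.016 + ½·0.21²)·1] / (σ√T) = (-0.0143 + 0.0381) / 0.2100 = 0.1130 ⇒ 0.11
√T = √1 = 1.0000
φ(d₁) = φ(0.11) = 0.3965
vega = S·φ(d₁)·√T = 416·0.3965·1.0000 = 164.9440
(The put has the same vega.)

164.94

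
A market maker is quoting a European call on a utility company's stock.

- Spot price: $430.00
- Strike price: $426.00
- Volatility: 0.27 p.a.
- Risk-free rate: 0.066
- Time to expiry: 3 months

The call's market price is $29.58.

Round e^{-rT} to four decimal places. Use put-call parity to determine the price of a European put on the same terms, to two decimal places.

$18.59

e^(−rT) = e^(−0.066·0.25) = 0.9836
Put-call parity: C − P = S − K·e^(−rT) = 430 − 426·0.9836 = 430 − 419.0136 = 10.9864
P = C − (C − P) = 29.58 − (10.9864) = 18.5936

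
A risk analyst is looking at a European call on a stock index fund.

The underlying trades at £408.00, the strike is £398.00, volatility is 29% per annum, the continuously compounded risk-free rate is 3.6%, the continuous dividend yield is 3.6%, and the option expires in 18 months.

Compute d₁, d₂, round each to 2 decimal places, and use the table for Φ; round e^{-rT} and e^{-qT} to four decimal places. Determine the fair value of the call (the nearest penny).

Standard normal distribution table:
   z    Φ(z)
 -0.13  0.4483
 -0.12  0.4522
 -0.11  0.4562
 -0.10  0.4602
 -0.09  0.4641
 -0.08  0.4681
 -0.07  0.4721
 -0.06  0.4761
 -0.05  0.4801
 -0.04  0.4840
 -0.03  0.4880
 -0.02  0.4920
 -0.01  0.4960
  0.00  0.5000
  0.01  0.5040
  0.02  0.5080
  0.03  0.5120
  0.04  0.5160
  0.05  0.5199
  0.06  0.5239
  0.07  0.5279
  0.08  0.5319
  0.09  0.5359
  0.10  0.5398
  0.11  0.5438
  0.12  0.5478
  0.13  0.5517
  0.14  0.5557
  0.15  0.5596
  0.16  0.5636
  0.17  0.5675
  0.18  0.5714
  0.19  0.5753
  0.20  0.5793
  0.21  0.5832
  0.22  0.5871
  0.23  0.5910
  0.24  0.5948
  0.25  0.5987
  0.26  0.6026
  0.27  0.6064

σ√T = 0.29 × 1.2247 = 0.3552
d₁ = [ln(408/398) + (0.036 − 0.036 + 0.29²/2)·1.5] / 0.3552 = [0.0248 + 0.0631] / 0.3552 = 0.2475 → 0.25
d₂ = d₁ − σ√T = 0.2475 − 0.3552 = -0.1077 → -0.11
e^(−qT) = e^(−0.036·1.5) = 0.9474;  e^(−rT) = e^(−0.036·1.5) = 0.9474
N(d₁) = N(0.25) = 0.5987;  N(d₂) = N(-0.11) = 0.4562
C = 408·0.9474·0.5987 − 398·0.9474·0.4562 = 231.4210 − 172.0171 = 59.4039

£59.40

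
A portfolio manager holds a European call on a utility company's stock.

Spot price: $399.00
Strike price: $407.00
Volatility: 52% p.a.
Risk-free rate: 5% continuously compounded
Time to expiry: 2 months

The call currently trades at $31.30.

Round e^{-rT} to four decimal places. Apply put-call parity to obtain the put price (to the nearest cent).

exp(−rT) = exp(−0.05·0.1667) = 0.9917
Put-call parity: C − P = S − K·e^(−rT) = 399 − 407·0.9917 = 399 − 403.6219 = -4.6219
P = C − (C − P) = 31.30 − (-4.6219) = 35.9219

$35.92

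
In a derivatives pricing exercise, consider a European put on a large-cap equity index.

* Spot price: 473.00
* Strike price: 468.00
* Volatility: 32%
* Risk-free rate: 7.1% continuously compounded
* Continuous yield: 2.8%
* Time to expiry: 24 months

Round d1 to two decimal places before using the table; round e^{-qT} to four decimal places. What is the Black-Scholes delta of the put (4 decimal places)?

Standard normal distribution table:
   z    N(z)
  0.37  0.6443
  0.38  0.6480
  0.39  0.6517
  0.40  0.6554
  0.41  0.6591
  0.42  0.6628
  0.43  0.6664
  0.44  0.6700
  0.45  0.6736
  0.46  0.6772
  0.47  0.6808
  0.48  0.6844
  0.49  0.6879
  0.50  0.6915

-0.3120

σ√T = 0.32 × 1.4142 = 0.4525
d₁ = [ln(473/468) + (0.071 − 0.028 + 0.32²/2)·2] / 0.4525 = [0.0106 + 0.1884] / 0.4525 = 0.4398 ≈ 0.44
N(d₁) = N(0.44) = 0.6700
Δ_put = exp(−qT)·(N(d₁) − 1) = 0.9455·(0.6700 − 1) = -0.3120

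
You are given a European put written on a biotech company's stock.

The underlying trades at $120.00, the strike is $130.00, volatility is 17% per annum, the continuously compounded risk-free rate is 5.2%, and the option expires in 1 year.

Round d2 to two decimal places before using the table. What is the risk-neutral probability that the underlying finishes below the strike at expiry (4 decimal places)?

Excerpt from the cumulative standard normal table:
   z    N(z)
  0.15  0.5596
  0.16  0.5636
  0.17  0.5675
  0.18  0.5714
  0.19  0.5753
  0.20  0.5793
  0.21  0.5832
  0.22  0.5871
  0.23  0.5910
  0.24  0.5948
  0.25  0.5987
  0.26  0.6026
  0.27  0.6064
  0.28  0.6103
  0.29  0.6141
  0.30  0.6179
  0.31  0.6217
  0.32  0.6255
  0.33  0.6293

T = 1;  σ√T = 0.1700
d₁ = [ln(120/130) + (0.052 + 0.17²/2)·1] / 0.1700 = [-0.0800 + 0.0664] / 0.1700 = -0.0800 → -0.08
d₂ = d₁ − σ√T = -0.0800 − 0.1700 = -0.2500 → -0.25
Pr(exercise) under Q = N(−d₂) = N(0.25) = 0.5987

0.5987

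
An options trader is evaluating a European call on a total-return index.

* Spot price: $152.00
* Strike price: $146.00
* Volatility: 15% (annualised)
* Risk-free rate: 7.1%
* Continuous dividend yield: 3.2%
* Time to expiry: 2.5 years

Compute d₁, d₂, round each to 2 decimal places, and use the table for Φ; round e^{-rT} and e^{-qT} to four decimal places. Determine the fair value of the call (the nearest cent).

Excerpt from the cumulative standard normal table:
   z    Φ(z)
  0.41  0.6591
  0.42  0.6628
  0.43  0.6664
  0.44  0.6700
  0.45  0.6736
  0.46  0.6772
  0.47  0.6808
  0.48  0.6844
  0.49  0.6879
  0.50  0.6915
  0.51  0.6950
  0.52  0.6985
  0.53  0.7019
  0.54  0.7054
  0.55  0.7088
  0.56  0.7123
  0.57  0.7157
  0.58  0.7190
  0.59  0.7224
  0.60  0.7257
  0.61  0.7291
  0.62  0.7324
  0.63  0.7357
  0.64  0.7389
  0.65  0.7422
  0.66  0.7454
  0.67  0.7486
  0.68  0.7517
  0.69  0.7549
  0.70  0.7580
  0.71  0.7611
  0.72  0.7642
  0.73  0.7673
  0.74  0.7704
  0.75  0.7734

σ√T = 0.15·√2.5 = 0.2372
d₁ = [ln(152/146) + (0.071 − 0.032 + 0.15²/2)·2.5] / 0.2372 = [0.0403 + 0.1256] / 0.2372 = 0.6995 → 0.70
d₂ = d₁ − σ√T = 0.6995 − 0.2372 = 0.4623 → 0.46
exp(−qT) = exp(−0.032·2.5) = 0.9231;  exp(−rT) = exp(−0.071·2.5) = 0.8374
C = 152·0.9231·N(0.70) − 146·0.8374·N(0.46) = 152·0.9231·0.7580 − 146·0.8374·0.6772 = 106.3559 − 82.7947 = 23.5611

$23.56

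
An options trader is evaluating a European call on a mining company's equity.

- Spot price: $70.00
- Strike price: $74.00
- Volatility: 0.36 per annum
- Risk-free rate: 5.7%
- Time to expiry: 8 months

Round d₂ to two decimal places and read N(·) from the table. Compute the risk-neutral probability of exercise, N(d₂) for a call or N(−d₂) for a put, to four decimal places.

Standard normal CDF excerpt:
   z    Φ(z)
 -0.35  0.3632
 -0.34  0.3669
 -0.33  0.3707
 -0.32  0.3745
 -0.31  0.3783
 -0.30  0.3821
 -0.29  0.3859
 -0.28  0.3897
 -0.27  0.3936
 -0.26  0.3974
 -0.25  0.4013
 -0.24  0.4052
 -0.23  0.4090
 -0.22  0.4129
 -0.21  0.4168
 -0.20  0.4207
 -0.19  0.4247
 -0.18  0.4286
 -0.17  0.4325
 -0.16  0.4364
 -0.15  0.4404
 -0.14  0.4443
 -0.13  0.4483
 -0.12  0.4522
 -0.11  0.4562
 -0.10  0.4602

0.4168

σ√T = 0.36·√0.6667 = 0.2939
ln(S/K) + (r + σ²/2)T = ln(70/74) + (0.057 + 0.36²/2)·0.6667 = -0.0556 + 0.0812 = 0.0256
d₁ = 0.0256 / 0.2939 = 0.0872 ⇒ 0.09
d₂ = d₁ − σ√T = 0.0872 − 0.2939 = -0.2067 ⇒ -0.21
Risk-neutral Pr[S_T > K] = N(d₂) = N(-0.21) = 0.4168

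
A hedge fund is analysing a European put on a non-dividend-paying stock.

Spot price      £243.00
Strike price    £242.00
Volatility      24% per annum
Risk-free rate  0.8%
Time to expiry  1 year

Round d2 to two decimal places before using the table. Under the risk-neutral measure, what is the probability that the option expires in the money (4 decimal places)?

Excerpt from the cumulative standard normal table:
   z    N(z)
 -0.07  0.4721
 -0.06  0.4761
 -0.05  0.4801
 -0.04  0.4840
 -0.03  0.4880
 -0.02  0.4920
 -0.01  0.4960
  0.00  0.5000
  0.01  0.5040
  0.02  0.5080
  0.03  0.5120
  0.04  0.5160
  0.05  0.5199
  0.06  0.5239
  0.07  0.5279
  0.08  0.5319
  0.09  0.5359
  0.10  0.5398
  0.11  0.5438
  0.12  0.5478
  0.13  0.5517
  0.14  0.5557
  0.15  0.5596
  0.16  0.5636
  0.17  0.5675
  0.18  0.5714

σ√T = 0.24 × 1.0000 = 0.2400
d₁ = [ln(243/242) + (0.008 + ½·0.24²)·1] / (σ√T) = (0.0041 + 0.0368) / 0.2400 = 0.1705 ≈ 0.17
d₂ = 0.1705 − 0.2400 = -0.0695 ≈ -0.07
Pr(exercise) under Q = N(−d₂) = N(0.07) = 0.5279

0.5279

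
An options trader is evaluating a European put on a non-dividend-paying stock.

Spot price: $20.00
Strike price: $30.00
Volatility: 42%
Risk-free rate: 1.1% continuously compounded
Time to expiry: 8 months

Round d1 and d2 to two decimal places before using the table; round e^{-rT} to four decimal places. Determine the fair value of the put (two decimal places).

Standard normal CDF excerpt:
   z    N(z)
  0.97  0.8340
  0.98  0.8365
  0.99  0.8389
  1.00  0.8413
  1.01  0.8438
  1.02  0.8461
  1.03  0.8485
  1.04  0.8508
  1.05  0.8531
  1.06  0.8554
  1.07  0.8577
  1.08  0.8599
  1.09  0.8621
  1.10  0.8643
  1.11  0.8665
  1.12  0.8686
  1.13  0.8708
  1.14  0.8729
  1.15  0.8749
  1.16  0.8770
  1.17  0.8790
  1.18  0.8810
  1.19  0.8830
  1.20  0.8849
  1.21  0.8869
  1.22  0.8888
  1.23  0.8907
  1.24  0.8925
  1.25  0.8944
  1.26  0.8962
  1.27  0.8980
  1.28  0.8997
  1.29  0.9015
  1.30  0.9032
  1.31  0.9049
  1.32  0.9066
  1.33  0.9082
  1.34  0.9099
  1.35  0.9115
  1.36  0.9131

σ√T = 0.42·√0.6667 = 0.3429
d₁ = [ln(20/30) + (0.011 + 0.42²/2)·0.6667] / 0.3429 = [-0.4055 + 0.0661] / 0.3429 = -0.9895 → -0.99
d₂ = d₁ − σ√T = -0.9895 − 0.3429 = -1.3324 → -1.33
exp(−rT) = exp(−0.011·0.6667) = 0.9927
N(−d₂) = N(1.33) = 0.9082;  N(−d₁) = N(0.99) = 0.8389
P = 30·0.9927·0.9082 − 20·0.8389 = 27.0471 − 16.7780 = 10.2691

$10.27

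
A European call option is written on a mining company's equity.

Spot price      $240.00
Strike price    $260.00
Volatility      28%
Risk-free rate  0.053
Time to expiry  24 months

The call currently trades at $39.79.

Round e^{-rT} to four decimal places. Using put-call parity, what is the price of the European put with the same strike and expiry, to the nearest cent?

exp(−rT) = exp(−0.053·2) = 0.8994
Put-call parity: C − P = S − K·e^(−rT) = 240 − 260·0.8994 = 240 − 233.8440 = 6.1560
P = C − (C − P) = 39.79 − (6.1560) = 33.6340

$33.63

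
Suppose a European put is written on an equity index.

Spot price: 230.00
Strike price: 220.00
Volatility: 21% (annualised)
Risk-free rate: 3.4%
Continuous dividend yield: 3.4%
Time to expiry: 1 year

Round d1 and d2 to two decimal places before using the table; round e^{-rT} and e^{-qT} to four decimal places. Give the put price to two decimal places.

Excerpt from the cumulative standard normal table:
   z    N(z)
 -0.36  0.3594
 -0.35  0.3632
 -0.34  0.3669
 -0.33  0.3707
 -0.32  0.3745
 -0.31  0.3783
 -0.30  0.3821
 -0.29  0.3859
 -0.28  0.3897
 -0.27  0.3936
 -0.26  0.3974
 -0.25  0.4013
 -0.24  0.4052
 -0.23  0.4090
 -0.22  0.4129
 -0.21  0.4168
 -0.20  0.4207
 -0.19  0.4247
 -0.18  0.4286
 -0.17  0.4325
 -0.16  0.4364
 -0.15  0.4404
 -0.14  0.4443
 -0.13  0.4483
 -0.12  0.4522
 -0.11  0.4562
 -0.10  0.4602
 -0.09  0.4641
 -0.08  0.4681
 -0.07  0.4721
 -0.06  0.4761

σ√T = 0.21 × 1.0000 = 0.2100
d₁ = [ln(230/220) + (0.034 − 0.034 + 0.21²/2)·1] / 0.2100 = [0.0445 + 0.0220] / 0.2100 = 0.3167 ⇒ 0.32
d₂ = d₁ − σ√T = 0.3167 − 0.2100 = 0.1067 ⇒ 0.11
exp(−qT) = exp(−0.034·1) = 0.9666;  exp(−rT) = exp(−0.034·1) = 0.9666
N(−d₂) = N(-0.11) = 0.4562;  N(−d₁) = N(-0.32) = 0.3745
P = 220·0.9666·0.4562 − 230·0.9666·0.3745 = 97.0118 − 83.2581 = 13.7538

13.75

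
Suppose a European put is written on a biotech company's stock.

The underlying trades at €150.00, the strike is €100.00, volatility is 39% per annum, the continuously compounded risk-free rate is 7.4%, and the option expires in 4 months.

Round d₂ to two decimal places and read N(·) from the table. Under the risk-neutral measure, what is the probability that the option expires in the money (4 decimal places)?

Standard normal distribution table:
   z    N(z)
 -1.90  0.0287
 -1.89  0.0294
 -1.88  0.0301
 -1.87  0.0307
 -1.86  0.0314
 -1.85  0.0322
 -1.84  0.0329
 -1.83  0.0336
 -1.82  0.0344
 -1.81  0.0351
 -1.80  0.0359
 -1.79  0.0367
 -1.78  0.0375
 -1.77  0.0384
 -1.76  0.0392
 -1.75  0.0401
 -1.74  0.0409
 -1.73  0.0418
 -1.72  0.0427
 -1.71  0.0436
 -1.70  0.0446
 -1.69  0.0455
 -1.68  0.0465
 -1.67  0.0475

0.0359

σ√T = 0.39·√0.3333 = 0.2252
d₁ = [ln(150/100) + (0.074 + 0.39²/2)·0.3333] / 0.2252 = [0.4055 + 0.0500] / 0.2252 = 2.0229 → 2.02
d₂ = d₁ − σ√T = 2.0229 − 0.2252 = 1.7977 → 1.80
Risk-neutral Pr[S_T < K] = N(−d₂) = N(-1.80) = 0.0359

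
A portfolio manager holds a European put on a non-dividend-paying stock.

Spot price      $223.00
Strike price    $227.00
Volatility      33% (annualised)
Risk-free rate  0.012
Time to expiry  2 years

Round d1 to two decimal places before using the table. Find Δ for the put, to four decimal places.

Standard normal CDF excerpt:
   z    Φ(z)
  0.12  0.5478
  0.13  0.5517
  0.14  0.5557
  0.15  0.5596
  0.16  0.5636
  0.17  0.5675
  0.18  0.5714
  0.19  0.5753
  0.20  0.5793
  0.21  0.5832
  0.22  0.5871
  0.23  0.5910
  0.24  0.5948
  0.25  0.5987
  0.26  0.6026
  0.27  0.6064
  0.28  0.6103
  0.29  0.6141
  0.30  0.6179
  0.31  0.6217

σ√T = 0.33·√2 = 0.4667
d₁ = [ln(223/227) + (0.012 + 0.33²/2)·2] / 0.4667 = [-0.0178 + 0.1329] / 0.4667 = 0.2467 ⇒ 0.25
N(d₁) = N(0.25) = 0.5987
Δ_put = N(d₁) − 1 = 0.5987 − 1 = -0.4013

-0.4013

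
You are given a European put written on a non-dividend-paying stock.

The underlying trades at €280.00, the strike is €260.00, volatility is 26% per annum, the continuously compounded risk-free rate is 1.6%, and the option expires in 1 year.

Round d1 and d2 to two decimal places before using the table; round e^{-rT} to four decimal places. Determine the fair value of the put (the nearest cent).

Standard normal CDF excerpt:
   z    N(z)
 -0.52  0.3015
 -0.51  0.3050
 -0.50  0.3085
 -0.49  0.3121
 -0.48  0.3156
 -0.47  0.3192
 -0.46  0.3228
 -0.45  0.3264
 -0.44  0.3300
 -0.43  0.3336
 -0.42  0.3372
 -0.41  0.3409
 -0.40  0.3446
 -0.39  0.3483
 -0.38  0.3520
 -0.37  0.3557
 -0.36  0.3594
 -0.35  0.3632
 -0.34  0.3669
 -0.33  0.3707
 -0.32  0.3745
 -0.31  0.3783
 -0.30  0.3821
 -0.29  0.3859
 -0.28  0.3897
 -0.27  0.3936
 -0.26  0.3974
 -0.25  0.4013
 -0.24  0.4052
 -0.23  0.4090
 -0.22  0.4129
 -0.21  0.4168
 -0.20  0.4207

T = 1;  σ√T = 0.2600
d₁ = [ln(280/260) + (0.016 + ½·0.26²)·1] / (σ√T) = (0.0741 + 0.0498) / 0.2600 = 0.4766 ≈ 0.48
d₂ = 0.4766 − 0.2600 = 0.2166 ≈ 0.22
exp(−rT) = exp(−0.016·1) = 0.9841
N(−d₂) = N(-0.22) = 0.4129;  N(−d₁) = N(-0.48) = 0.3156
P = 260·0.9841·0.4129 − 280·0.3156 = 105.6471 − 88.3680 = 17.2791

€17.28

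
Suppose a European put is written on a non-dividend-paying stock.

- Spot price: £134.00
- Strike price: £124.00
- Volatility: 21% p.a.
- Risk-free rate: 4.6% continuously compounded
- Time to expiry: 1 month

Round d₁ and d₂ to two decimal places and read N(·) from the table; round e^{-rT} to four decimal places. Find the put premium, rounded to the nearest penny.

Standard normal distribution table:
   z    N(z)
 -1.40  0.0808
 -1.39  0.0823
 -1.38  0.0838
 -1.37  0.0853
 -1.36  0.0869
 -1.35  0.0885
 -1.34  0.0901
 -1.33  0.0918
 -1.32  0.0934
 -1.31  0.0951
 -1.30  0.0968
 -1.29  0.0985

£0.32

T = 0.08333;  σ√T = 0.0606
ln(S/K) + (r + σ²/2)T = ln(134/124) + (0.046 + 0.21²/2)·0.08333 = 0.0776 + 0.0057 = 0.0832
d₁ = 0.0832 / 0.0606 = 1.3729 which rounds to 1.37
d₂ = d₁ − σ√T = 1.3729 − 0.0606 = 1.3123 which rounds to 1.31
e^(−rT) = e^(−0.046·0.08333) = 0.9962
P = 124·0.9962·N(-1.31) − 134·N(-1.37) = 124·0.9962·0.0951 − 134·0.0853 = 11.7476 − 11.4302 = 0.3174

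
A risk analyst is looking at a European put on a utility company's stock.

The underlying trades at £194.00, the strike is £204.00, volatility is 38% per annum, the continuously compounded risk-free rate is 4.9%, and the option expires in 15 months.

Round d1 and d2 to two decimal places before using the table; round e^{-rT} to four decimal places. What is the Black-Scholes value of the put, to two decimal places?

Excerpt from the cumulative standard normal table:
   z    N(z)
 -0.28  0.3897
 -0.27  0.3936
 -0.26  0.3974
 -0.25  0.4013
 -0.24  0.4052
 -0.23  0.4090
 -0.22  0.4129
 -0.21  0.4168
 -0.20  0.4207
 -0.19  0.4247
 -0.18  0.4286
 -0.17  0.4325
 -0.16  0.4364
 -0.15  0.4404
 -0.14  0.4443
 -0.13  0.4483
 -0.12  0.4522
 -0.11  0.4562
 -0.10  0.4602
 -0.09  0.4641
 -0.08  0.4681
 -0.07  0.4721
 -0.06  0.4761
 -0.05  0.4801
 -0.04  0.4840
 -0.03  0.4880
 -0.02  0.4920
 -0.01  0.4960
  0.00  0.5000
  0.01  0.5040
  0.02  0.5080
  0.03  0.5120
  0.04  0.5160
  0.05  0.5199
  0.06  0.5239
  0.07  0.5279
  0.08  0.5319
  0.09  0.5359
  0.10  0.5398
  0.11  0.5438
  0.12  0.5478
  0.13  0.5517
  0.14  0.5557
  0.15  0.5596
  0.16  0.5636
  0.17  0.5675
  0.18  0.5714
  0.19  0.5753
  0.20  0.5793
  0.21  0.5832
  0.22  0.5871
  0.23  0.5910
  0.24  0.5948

T = 1.25;  σ√T = 0.4249
d₁ = [ln(194/204) + (0.049 + 0.38²/2)·1.25] / 0.4249 = [-0.0503 + 0.1515] / 0.4249 = 0.2383 → 0.24
d₂ = d₁ − σ√T = 0.2383 − 0.4249 = -0.1866 → -0.19
e^(−rT) = e^(−0.049·1.25) = 0.9406
N(−d₂) = N(0.19) = 0.5753;  N(−d₁) = N(-0.24) = 0.4052
P = 204·0.9406·0.5753 − 194·0.4052 = 110.3899 − 78.6088 = 31.7811

£31.78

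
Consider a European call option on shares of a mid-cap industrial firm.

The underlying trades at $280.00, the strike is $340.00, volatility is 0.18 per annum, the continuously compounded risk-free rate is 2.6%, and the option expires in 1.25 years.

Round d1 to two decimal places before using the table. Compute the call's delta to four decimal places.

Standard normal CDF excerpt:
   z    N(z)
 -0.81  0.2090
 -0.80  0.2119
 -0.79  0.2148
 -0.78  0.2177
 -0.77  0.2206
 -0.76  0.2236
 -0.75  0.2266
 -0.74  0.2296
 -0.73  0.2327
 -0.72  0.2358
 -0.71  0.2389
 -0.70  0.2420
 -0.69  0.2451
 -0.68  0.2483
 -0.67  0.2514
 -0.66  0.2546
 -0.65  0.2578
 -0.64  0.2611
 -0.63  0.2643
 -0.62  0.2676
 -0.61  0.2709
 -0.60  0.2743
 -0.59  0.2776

0.2420

σ√T = 0.18 × 1.1180 = 0.2012
d₁ = [ln(280/340) + (0.026 + ½·0.18²)·1.25] / (σ√T) = (-0.1942 + 0.0528) / 0.2012 = -0.7027 ⇒ -0.70
N(d₁) = N(-0.70) = 0.2420
Δ_call = N(d₁) = 0.2420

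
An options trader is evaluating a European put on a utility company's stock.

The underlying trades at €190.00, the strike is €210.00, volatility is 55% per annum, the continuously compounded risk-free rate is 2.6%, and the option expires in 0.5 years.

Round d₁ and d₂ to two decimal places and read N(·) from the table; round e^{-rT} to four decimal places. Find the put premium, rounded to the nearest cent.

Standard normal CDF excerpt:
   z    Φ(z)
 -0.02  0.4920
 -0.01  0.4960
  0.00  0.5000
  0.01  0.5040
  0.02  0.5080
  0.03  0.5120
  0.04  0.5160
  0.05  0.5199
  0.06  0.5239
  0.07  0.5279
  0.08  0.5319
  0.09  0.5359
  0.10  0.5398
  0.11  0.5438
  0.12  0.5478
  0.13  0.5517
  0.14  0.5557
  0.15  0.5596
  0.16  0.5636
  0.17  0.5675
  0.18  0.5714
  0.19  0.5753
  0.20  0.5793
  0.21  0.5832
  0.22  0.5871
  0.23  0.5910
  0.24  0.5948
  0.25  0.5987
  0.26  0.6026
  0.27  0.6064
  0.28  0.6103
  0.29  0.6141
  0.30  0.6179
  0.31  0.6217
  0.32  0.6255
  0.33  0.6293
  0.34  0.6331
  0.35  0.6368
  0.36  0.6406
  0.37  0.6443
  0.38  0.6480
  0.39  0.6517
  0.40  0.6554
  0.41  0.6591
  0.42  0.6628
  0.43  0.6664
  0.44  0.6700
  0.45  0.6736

€40.11

σ√T = 0.55 × 0.7071 = 0.3889
d₁ = [ln(190/210) + (0.026 + 0.55²/2)·0.5] / 0.3889 = [-0.1001 + 0.0886] / 0.3889 = -0.0295 ⇒ -0.03
d₂ = d₁ − σ√T = -0.0295 − 0.3889 = -0.4184 ⇒ -0.42
e^(−rT) = e^(−0.026·0.5) = 0.9871
P = 210·0.9871·N(0.42) − 190·N(0.03) = 210·0.9871·0.6628 − 190·0.5120 = 137.3925 − 97.2800 = 40.1125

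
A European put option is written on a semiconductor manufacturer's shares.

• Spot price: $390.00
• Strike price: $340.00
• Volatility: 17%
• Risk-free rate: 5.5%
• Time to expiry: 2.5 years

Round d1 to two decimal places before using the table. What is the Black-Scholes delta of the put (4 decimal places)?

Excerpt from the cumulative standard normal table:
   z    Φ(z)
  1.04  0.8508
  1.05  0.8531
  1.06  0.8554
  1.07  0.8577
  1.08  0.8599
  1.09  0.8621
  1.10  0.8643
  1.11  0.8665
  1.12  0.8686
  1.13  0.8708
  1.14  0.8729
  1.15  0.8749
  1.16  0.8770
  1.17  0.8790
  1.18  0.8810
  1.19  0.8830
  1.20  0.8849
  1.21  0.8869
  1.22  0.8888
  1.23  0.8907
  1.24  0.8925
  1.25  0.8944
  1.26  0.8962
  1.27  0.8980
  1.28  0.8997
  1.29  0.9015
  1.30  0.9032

σ√T = 0.17·√2.5 = 0.2688
ln(S/K) + (r + σ²/2)T = ln(390/340) + (0.055 + 0.17²/2)·2.5 = 0.1372 + 0.1736 = 0.3108
d₁ = 0.3108 / 0.2688 = 1.1564 → 1.16
N(d₁) = N(1.16) = 0.8770
Δ_put = N(d₁) − 1 = 0.8770 − 1 = -0.1230

-0.1230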